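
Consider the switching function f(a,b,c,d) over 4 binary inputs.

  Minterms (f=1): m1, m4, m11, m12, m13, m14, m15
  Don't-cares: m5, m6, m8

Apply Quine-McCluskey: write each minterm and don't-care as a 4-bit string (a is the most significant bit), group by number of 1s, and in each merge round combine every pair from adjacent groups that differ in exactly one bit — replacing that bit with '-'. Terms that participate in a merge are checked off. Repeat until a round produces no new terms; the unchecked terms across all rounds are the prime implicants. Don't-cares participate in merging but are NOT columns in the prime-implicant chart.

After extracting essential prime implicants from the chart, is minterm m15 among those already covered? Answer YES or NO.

YES

size-2^0 implicants → 0001(✓)  0100(✓)  0101(✓)  0110(✓)  1000(✓)  1011(✓)  1100(✓)  1101(✓)  1110(✓)  1111(✓)
size-2^1 implicants → -100(✓)  -101(✓)  -110(✓)  0-01  01-0(✓)  010-(✓)  1-00  1-11  11-0(✓)  11-1(✓)  110-(✓)  111-(✓)
size-2^2 implicants → -1-0  -10-  11--
Unchecked terms (primes): -1-0, -10-, 0-01, 1-00, 1-11, 11--
Minterm coverage:
  m1 ⊆ 0-01 [E]
  m4 ⊆ -1-0,-10-
  m11 ⊆ 1-11 [E]
  m12 ⊆ -1-0,-10-,1-00,11--
  m13 ⊆ -10-,11--
  m14 ⊆ -1-0,11--
  m15 ⊆ 1-11,11--
E = {0-01, 1-11}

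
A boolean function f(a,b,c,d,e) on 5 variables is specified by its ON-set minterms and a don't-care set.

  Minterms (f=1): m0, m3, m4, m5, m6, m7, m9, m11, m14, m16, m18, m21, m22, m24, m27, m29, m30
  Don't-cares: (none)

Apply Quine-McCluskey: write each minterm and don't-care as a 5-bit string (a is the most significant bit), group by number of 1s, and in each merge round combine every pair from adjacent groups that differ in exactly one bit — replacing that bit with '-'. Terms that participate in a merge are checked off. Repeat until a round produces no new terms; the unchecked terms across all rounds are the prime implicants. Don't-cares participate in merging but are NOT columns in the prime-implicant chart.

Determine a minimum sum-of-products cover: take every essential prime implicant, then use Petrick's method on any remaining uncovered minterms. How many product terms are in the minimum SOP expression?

9

Round 0: 00000✓ 00011✓ 00100✓ 00101✓ 00110✓ 00111✓ 01001✓ 01011✓ 01110✓ 10000✓ 10010✓ 10101✓ 10110✓ 11000✓ 11011✓ 11101✓ 11110✓
Round 1: -0000 -0101 -0110✓ -1011 -1110✓ 0-011 0-110✓ 00-00 00-11 001-0✓ 001-1✓ 0010-✓ 0011-✓ 010-1 1-000 1-101 1-110✓ 10-10 100-0
Round 2: --110 001--
PIs = {--110, -0000, -0101, -1011, 0-011, 00-00, 00-11, 001--, 010-1, 1-000, 1-101, 10-10, 100-0}
Coverage chart:
  m0: -0000,00-00
  m3: 0-011,00-11
  m4: 00-00,001--
  m5: -0101,001--
  m6: --110,001--
  m7: 00-11,001--
  m9: 010-1 ←essential
  m11: -1011,0-011,010-1
  m14: --110 ←essential
  m16: -0000,1-000,100-0
  m18: 10-10,100-0
  m21: -0101,1-101
  m22: --110,10-10
  m24: 1-000 ←essential
  m27: -1011 ←essential
  m29: 1-101 ←essential
  m30: --110 ←essential
Essential: --110, -1011, 010-1, 1-000, 1-101
Petrick residual → -0000, 0-011, 001--, 10-10
Min cover (9 terms): cde' + b'c'd'e' + bc'de + a'c'de + a'b'c + a'bc'e + ac'd'e' + acd'e + ab'de'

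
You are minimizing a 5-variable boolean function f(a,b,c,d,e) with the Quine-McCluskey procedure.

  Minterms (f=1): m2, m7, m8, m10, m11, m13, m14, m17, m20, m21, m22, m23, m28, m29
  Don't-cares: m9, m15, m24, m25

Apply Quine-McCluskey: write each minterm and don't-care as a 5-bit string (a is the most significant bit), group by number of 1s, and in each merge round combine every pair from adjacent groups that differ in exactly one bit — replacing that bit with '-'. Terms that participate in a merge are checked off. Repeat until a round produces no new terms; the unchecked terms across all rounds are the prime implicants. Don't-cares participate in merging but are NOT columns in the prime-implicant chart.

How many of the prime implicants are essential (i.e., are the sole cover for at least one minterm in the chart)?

4

size-2^0 implicants → 00010(✓)  00111(✓)  01000(✓)  01001(✓)  01010(✓)  01011(✓)  01101(✓)  01110(✓)  01111(✓)  10001(✓)  10100(✓)  10101(✓)  10110(✓)  10111(✓)  11000(✓)  11001(✓)  11100(✓)  11101(✓)
size-2^1 implicants → -0111  -1000(✓)  -1001(✓)  -1101(✓)  0-010  0-111  01-01(✓)  01-10(✓)  01-11(✓)  010-0(✓)  010-1(✓)  0100-(✓)  0101-(✓)  011-1(✓)  0111-(✓)  1-001(✓)  1-100(✓)  1-101(✓)  10-01(✓)  101-0(✓)  101-1(✓)  1010-(✓)  1011-(✓)  11-00(✓)  11-01(✓)  1100-(✓)  1110-(✓)
size-2^2 implicants → -1-01  -100-  01--1  01-1-  010--  1--01  1-10-  101--  11-0-
Unchecked terms (primes): -0111, -1-01, -100-, 0-010, 0-111, 01--1, 01-1-, 010--, 1--01, 1-10-, 101--, 11-0-
Minterm coverage:
  m2 ⊆ 0-010 [E]
  m7 ⊆ -0111,0-111
  m8 ⊆ -100-,010--
  m10 ⊆ 0-010,01-1-,010--
  m11 ⊆ 01--1,01-1-,010--
  m13 ⊆ -1-01,01--1
  m14 ⊆ 01-1- [E]
  m17 ⊆ 1--01 [E]
  m20 ⊆ 1-10-,101--
  m21 ⊆ 1--01,1-10-,101--
  m22 ⊆ 101-- [E]
  m23 ⊆ -0111,101--
  m28 ⊆ 1-10-,11-0-
  m29 ⊆ -1-01,1--01,1-10-,11-0-
E = {0-010, 01-1-, 1--01, 101--}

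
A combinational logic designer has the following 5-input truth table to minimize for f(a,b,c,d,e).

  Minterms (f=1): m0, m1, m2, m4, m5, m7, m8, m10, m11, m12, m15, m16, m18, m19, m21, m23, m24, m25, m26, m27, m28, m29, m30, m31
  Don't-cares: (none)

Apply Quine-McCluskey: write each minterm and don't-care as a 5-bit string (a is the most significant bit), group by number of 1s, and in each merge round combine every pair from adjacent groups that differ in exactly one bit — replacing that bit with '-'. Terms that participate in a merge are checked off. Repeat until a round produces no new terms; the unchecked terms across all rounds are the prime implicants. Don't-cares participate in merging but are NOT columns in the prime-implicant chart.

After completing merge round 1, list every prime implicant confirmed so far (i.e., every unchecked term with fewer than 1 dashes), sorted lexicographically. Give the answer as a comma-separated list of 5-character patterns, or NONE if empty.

NONE

[col 0] 00000*, 00001*, 00010*, 00100*, 00101*, 00111*, 01000*, 01010*, 01011*, 01100*, 01111*, 10000*, 10010*, 10011*, 10101*, 10111*, 11000*, 11001*, 11010*, 11011*, 11100*, 11101*, 11110*, 11111*
[col 1] -0000*, -0010*, -0101*, -0111*, -1000*, -1010*, -1011*, -1100*, -1111*, 0-000*, 0-010*, 0-100*, 0-111*, 00-00*, 00-01*, 000-0*, 0000-*, 001-1*, 0010-*, 01-00*, 01-11*, 010-0*, 0101-*, 1-000*, 1-010*, 1-011*, 1-101*, 1-111*, 10-11*, 100-0*, 1001-*, 101-1*, 11-00*, 11-01*, 11-10*, 11-11*, 110-0*, 110-1*, 1100-*, 1101-*, 111-0*, 111-1*, 1110-*, 1111-*
[col 2] --000*, --010*, --111, -00-0*, -01-1, -1-00, -1-11, -10-0*, -101-, 0--00, 0-0-0*, 00-0-, 1--11, 1-0-0*, 1-01-, 1-1-1, 11--0*, 11--1*, 11-0-*, 11-1-*, 110--*, 111--*
[col 3] --0-0, 11---
Prime implicants: --0-0, --111, -01-1, -1-00, -1-11, -101-, 0--00, 00-0-, 1--11, 1-01-, 1-1-1, 11---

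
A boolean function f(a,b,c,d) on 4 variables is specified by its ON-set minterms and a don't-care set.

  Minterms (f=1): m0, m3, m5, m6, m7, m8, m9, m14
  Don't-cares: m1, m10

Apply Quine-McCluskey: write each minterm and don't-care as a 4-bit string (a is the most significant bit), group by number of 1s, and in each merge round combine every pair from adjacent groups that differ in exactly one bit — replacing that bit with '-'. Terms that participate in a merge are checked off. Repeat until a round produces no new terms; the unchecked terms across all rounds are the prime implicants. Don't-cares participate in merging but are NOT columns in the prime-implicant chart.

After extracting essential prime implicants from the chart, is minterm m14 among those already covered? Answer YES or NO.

Round 0: 0000✓ 0001✓ 0011✓ 0101✓ 0110✓ 0111✓ 1000✓ 1001✓ 1010✓ 1110✓
Round 1: -000✓ -001✓ -110 0-01✓ 0-11✓ 00-1✓ 000-✓ 01-1✓ 011- 1-10 10-0 100-✓
Round 2: -00- 0--1
PIs = {-00-, -110, 0--1, 011-, 1-10, 10-0}
Coverage chart:
  m0: -00- ←essential
  m3: 0--1 ←essential
  m5: 0--1 ←essential
  m6: -110,011-
  m7: 0--1,011-
  m8: -00-,10-0
  m9: -00- ←essential
  m14: -110,1-10
Essential: -00-, 0--1

NO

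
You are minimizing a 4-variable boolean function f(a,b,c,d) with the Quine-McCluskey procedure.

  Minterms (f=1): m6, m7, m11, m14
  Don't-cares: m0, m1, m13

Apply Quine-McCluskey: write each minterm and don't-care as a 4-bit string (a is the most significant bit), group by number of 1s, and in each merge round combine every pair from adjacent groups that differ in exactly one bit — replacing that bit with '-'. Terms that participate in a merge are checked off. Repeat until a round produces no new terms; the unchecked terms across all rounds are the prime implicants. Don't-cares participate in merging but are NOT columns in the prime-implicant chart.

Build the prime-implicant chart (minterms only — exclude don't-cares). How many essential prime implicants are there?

3

size-2^0 implicants → 0000(✓)  0001(✓)  0110(✓)  0111(✓)  1011  1101  1110(✓)
size-2^1 implicants → -110  000-  011-
Unchecked terms (primes): -110, 000-, 011-, 1011, 1101
Minterm coverage:
  m6 ⊆ -110,011-
  m7 ⊆ 011- [E]
  m11 ⊆ 1011 [E]
  m14 ⊆ -110 [E]
E = {-110, 011-, 1011}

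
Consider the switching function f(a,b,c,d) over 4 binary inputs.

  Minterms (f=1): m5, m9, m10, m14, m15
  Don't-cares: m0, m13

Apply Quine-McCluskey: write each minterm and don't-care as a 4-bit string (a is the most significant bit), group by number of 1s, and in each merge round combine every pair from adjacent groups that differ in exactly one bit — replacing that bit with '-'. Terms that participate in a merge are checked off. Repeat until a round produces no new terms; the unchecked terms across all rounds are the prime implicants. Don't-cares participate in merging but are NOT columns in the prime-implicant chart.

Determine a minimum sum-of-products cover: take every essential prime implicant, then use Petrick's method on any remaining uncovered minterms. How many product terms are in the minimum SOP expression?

4

[col 0] 0000, 0101*, 1001*, 1010*, 1101*, 1110*, 1111*
[col 1] -101, 1-01, 1-10, 11-1, 111-
Prime implicants: -101, 0000, 1-01, 1-10, 11-1, 111-
PI chart (minterm → PIs covering it):
  5 | -101  (sole → essential)
  9 | 1-01  (sole → essential)
  10 | 1-10  (sole → essential)
  14 | 1-10,111-
  15 | 11-1,111-
Essential prime implicants: -101, 1-01, 1-10
Petrick residual → 11-1
Minimum SOP uses 4 PIs: bc'd + ac'd + acd' + abd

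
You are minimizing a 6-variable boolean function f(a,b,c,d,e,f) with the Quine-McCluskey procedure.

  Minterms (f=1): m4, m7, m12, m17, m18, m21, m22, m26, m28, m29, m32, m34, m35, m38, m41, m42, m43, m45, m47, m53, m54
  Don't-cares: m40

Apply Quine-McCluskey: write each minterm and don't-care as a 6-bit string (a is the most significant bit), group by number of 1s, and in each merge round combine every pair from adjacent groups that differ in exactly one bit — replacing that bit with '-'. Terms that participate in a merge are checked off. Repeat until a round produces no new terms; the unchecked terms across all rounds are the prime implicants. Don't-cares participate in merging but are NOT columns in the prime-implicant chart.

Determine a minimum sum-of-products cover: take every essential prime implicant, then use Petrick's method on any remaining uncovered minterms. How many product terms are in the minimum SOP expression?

[col 0] 000100*, 000111, 001100*, 010001*, 010010*, 010101*, 010110*, 011010*, 011100*, 011101*, 100000*, 100010*, 100011*, 100110*, 101000*, 101001*, 101010*, 101011*, 101101*, 101111*, 110101*, 110110*
[col 1] -10101, -10110, 0-1100, 00-100, 01-010, 01-101, 010-01, 010-10, 01110-, 1-0110, 10-000*, 10-010*, 10-011*, 100-10, 1000-0*, 10001-*, 101-01*, 101-11*, 1010-0*, 1010-1*, 10100-*, 10101-*, 1011-1*
[col 2] 10-0-0, 10-01-, 101--1, 1010--
Prime implicants: -10101, -10110, 0-1100, 00-100, 000111, 01-010, 01-101, 010-01, 010-10, 01110-, 1-0110, 10-0-0, 10-01-, 100-10, 101--1, 1010--
PI chart (minterm → PIs covering it):
  4 | 00-100  (sole → essential)
  7 | 000111  (sole → essential)
  12 | 0-1100,00-100
  17 | 010-01  (sole → essential)
  18 | 01-010,010-10
  21 | -10101,01-101,010-01
  22 | -10110,010-10
  26 | 01-010  (sole → essential)
  28 | 0-1100,01110-
  29 | 01-101,01110-
  32 | 10-0-0  (sole → essential)
  34 | 10-0-0,10-01-,100-10
  35 | 10-01-  (sole → essential)
  38 | 1-0110,100-10
  41 | 101--1,1010--
  42 | 10-0-0,10-01-,1010--
  43 | 10-01-,101--1,1010--
  45 | 101--1  (sole → essential)
  47 | 101--1  (sole → essential)
  53 | -10101  (sole → essential)
  54 | -10110,1-0110
Essential prime implicants: -10101, 00-100, 000111, 01-010, 010-01, 10-0-0, 10-01-, 101--1
Petrick residual → -10110, 01110-, 1-0110
Minimum SOP uses 11 PIs: bc'de'f + bc'def' + a'b'de'f' + a'b'c'def + a'bd'ef' + a'bc'e'f + a'bcde' + ac'def' + ab'd'f' + ab'd'e + ab'cf

11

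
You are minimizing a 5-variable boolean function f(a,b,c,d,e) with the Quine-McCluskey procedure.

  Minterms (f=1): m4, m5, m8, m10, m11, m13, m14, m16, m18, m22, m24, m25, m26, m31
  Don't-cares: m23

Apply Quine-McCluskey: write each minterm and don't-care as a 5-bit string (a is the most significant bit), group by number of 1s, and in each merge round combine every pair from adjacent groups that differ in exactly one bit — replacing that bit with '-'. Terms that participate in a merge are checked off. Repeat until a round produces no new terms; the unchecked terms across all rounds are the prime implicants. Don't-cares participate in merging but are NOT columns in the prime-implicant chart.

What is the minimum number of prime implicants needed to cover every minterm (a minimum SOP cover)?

Round 0: 00100✓ 00101✓ 01000✓ 01010✓ 01011✓ 01101✓ 01110✓ 10000✓ 10010✓ 10110✓ 10111✓ 11000✓ 11001✓ 11010✓ 11111✓
Round 1: -1000✓ -1010✓ 0-101 0010- 01-10 010-0✓ 0101- 1-000✓ 1-010✓ 1-111 10-10 100-0✓ 1011- 110-0✓ 1100-
Round 2: -10-0 1-0-0
PIs = {-10-0, 0-101, 0010-, 01-10, 0101-, 1-0-0, 1-111, 10-10, 1011-, 1100-}
Coverage chart:
  m4: 0010- ←essential
  m5: 0-101,0010-
  m8: -10-0 ←essential
  m10: -10-0,01-10,0101-
  m11: 0101- ←essential
  m13: 0-101 ←essential
  m14: 01-10 ←essential
  m16: 1-0-0 ←essential
  m18: 1-0-0,10-10
  m22: 10-10,1011-
  m24: -10-0,1-0-0,1100-
  m25: 1100- ←essential
  m26: -10-0,1-0-0
  m31: 1-111 ←essential
Essential: -10-0, 0-101, 0010-, 01-10, 0101-, 1-0-0, 1-111, 1100-
Petrick residual → 10-10
Min cover (9 terms): bc'e' + a'cd'e + a'b'cd' + a'bde' + a'bc'd + ac'e' + acde + ab'de' + abc'd'

9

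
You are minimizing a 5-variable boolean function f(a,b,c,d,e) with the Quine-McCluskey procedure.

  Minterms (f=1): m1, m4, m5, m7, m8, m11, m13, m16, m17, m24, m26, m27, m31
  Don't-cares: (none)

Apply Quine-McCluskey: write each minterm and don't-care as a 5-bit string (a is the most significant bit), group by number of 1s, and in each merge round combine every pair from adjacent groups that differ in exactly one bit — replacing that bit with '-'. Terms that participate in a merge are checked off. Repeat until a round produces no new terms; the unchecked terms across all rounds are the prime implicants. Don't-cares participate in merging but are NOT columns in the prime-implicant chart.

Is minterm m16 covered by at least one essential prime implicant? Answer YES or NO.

size-2^0 implicants → 00001(✓)  00100(✓)  00101(✓)  00111(✓)  01000(✓)  01011(✓)  01101(✓)  10000(✓)  10001(✓)  11000(✓)  11010(✓)  11011(✓)  11111(✓)
size-2^1 implicants → -0001  -1000  -1011  0-101  00-01  001-1  0010-  1-000  1000-  11-11  110-0  1101-
Unchecked terms (primes): -0001, -1000, -1011, 0-101, 00-01, 001-1, 0010-, 1-000, 1000-, 11-11, 110-0, 1101-
Minterm coverage:
  m1 ⊆ -0001,00-01
  m4 ⊆ 0010- [E]
  m5 ⊆ 0-101,00-01,001-1,0010-
  m7 ⊆ 001-1 [E]
  m8 ⊆ -1000 [E]
  m11 ⊆ -1011 [E]
  m13 ⊆ 0-101 [E]
  m16 ⊆ 1-000,1000-
  m17 ⊆ -0001,1000-
  m24 ⊆ -1000,1-000,110-0
  m26 ⊆ 110-0,1101-
  m27 ⊆ -1011,11-11,1101-
  m31 ⊆ 11-11 [E]
E = {-1000, -1011, 0-101, 001-1, 0010-, 11-11}

NO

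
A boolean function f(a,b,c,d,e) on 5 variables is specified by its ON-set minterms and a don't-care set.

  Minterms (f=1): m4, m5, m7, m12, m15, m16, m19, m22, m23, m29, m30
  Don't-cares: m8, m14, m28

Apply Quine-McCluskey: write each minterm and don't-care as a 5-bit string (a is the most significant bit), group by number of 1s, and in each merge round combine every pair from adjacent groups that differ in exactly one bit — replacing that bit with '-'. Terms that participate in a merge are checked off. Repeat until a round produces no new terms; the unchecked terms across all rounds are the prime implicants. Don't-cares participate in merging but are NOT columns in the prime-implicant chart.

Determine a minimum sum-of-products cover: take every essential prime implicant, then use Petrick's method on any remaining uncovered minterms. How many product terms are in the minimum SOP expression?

size-2^0 implicants → 00100(✓)  00101(✓)  00111(✓)  01000(✓)  01100(✓)  01110(✓)  01111(✓)  10000  10011(✓)  10110(✓)  10111(✓)  11100(✓)  11101(✓)  11110(✓)
size-2^1 implicants → -0111  -1100(✓)  -1110(✓)  0-100  0-111  001-1  0010-  01-00  011-0(✓)  0111-  1-110  10-11  1011-  111-0(✓)  1110-
size-2^2 implicants → -11-0
Unchecked terms (primes): -0111, -11-0, 0-100, 0-111, 001-1, 0010-, 01-00, 0111-, 1-110, 10-11, 10000, 1011-, 1110-
Minterm coverage:
  m4 ⊆ 0-100,0010-
  m5 ⊆ 001-1,0010-
  m7 ⊆ -0111,0-111,001-1
  m12 ⊆ -11-0,0-100,01-00
  m15 ⊆ 0-111,0111-
  m16 ⊆ 10000 [E]
  m19 ⊆ 10-11 [E]
  m22 ⊆ 1-110,1011-
  m23 ⊆ -0111,10-11,1011-
  m29 ⊆ 1110- [E]
  m30 ⊆ -11-0,1-110
E = {10-11, 10000, 1110-}
Petrick residual → -11-0, 0-111, 0010-, 1-110
Cover = bce' + a'cde + a'b'cd' + acde' + ab'de + ab'c'd'e' + abcd'  |cover|=7

7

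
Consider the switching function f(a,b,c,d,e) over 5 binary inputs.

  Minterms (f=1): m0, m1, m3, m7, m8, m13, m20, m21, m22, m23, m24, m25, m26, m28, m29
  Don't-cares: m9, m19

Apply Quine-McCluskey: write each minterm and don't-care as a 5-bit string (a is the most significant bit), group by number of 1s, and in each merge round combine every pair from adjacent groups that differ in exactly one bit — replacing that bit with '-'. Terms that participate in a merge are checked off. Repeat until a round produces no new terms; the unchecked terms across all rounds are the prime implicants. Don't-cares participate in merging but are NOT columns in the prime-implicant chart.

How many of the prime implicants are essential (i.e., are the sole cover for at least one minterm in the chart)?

5

Round 0: 00000✓ 00001✓ 00011✓ 00111✓ 01000✓ 01001✓ 01101✓ 10011✓ 10100✓ 10101✓ 10110✓ 10111✓ 11000✓ 11001✓ 11010✓ 11100✓ 11101✓
Round 1: -0011✓ -0111✓ -1000✓ -1001✓ -1101✓ 0-000✓ 0-001✓ 00-11✓ 000-1 0000-✓ 01-01✓ 0100-✓ 1-100✓ 1-101✓ 10-11✓ 101-0✓ 101-1✓ 1010-✓ 1011-✓ 11-00✓ 11-01✓ 110-0 1100-✓ 1110-✓
Round 2: -0-11 -1-01 -100- 0-00- 1-10- 101-- 11-0-
PIs = {-0-11, -1-01, -100-, 0-00-, 000-1, 1-10-, 101--, 11-0-, 110-0}
Coverage chart:
  m0: 0-00- ←essential
  m1: 0-00-,000-1
  m3: -0-11,000-1
  m7: -0-11 ←essential
  m8: -100-,0-00-
  m13: -1-01 ←essential
  m20: 1-10-,101--
  m21: 1-10-,101--
  m22: 101-- ←essential
  m23: -0-11,101--
  m24: -100-,11-0-,110-0
  m25: -1-01,-100-,11-0-
  m26: 110-0 ←essential
  m28: 1-10-,11-0-
  m29: -1-01,1-10-,11-0-
Essential: -0-11, -1-01, 0-00-, 101--, 110-0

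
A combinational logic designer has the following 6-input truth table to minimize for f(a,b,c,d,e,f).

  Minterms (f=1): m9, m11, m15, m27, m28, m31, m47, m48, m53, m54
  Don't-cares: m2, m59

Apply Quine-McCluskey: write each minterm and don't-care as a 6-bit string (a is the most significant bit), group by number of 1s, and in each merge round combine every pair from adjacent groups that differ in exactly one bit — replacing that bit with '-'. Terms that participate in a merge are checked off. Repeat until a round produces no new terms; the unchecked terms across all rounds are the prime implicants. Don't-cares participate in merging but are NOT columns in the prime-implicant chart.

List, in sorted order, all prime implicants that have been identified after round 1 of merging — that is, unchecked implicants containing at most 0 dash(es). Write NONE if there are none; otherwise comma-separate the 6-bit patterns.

000010, 011100, 110000, 110101, 110110

[col 0] 000010, 001001*, 001011*, 001111*, 011011*, 011100, 011111*, 101111*, 110000, 110101, 110110, 111011*
[col 1] -01111, -11011, 0-1011*, 0-1111*, 001-11*, 0010-1, 011-11*
[col 2] 0-1-11
Prime implicants: -01111, -11011, 0-1-11, 000010, 0010-1, 011100, 110000, 110101, 110110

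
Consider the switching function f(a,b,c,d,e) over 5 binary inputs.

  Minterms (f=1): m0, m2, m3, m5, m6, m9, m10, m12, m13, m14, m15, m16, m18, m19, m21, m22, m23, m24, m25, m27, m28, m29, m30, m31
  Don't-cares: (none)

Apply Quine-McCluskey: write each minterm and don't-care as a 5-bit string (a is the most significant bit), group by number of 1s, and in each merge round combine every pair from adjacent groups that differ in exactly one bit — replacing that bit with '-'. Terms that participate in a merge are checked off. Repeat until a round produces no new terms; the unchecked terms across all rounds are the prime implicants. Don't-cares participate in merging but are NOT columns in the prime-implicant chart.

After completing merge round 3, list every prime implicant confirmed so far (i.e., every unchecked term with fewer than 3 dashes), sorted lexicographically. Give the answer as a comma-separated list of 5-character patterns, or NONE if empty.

--101, --110, -0-10, -00-0, -001-, -1-01, 0--10, 1--11, 1-000, 1-1-1, 1-11-, 10-1-, 11--1, 11-0-

Round 0: 00000✓ 00010✓ 00011✓ 00101✓ 00110✓ 01001✓ 01010✓ 01100✓ 01101✓ 01110✓ 01111✓ 10000✓ 10010✓ 10011✓ 10101✓ 10110✓ 10111✓ 11000✓ 11001✓ 11011✓ 11100✓ 11101✓ 11110✓ 11111✓
Round 1: -0000✓ -0010✓ -0011✓ -0101✓ -0110✓ -1001✓ -1100✓ -1101✓ -1110✓ -1111✓ 0-010✓ 0-101✓ 0-110✓ 00-10✓ 000-0✓ 0001-✓ 01-01✓ 01-10✓ 011-0✓ 011-1✓ 0110-✓ 0111-✓ 1-000 1-011✓ 1-101✓ 1-110✓ 1-111✓ 10-10✓ 10-11✓ 100-0✓ 1001-✓ 101-1✓ 1011-✓ 11-00✓ 11-01✓ 11-11✓ 110-1✓ 1100-✓ 111-0✓ 111-1✓ 1110-✓ 1111-✓
Round 2: --101 --110 -0-10 -00-0 -001- -1-01 -11-0✓ -11-1✓ -110-✓ -111-✓ 0--10 011--✓ 1--11 1-1-1 1-11- 10-1- 11--1 11-0- 111--✓
Round 3: -11--
PIs = {--101, --110, -0-10, -00-0, -001-, -1-01, -11--, 0--10, 1--11, 1-000, 1-1-1, 1-11-, 10-1-, 11--1, 11-0-}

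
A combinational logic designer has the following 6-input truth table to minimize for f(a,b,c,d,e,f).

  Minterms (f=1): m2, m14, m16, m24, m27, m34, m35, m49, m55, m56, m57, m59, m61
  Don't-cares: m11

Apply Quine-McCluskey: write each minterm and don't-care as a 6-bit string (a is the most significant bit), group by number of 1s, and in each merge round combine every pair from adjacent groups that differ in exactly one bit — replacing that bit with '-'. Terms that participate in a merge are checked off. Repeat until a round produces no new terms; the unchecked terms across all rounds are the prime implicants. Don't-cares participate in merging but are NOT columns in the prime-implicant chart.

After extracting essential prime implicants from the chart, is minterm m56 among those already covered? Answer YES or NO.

Round 0: 000010✓ 001011✓ 001110 010000✓ 011000✓ 011011✓ 100010✓ 100011✓ 110001✓ 110111 111000✓ 111001✓ 111011✓ 111101✓
Round 1: -00010 -11000 -11011 0-1011 01-000 10001- 11-001 111-01 1110-1 11100-
PIs = {-00010, -11000, -11011, 0-1011, 001110, 01-000, 10001-, 11-001, 110111, 111-01, 1110-1, 11100-}
Coverage chart:
  m2: -00010 ←essential
  m14: 001110 ←essential
  m16: 01-000 ←essential
  m24: -11000,01-000
  m27: -11011,0-1011
  m34: -00010,10001-
  m35: 10001- ←essential
  m49: 11-001 ←essential
  m55: 110111 ←essential
  m56: -11000,11100-
  m57: 11-001,111-01,1110-1,11100-
  m59: -11011,1110-1
  m61: 111-01 ←essential
Essential: -00010, 001110, 01-000, 10001-, 11-001, 110111, 111-01

NO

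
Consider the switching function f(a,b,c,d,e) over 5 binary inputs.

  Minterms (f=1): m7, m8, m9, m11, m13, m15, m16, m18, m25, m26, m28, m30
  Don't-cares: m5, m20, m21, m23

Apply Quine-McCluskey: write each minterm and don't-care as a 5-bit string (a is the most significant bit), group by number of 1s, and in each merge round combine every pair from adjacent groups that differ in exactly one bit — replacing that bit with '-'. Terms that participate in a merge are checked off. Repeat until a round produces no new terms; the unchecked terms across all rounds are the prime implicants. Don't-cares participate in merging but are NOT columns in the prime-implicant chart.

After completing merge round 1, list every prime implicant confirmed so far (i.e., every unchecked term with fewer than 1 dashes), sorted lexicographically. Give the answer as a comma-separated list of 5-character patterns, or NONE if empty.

size-2^0 implicants → 00101(✓)  00111(✓)  01000(✓)  01001(✓)  01011(✓)  01101(✓)  01111(✓)  10000(✓)  10010(✓)  10100(✓)  10101(✓)  10111(✓)  11001(✓)  11010(✓)  11100(✓)  11110(✓)
size-2^1 implicants → -0101(✓)  -0111(✓)  -1001  0-101(✓)  0-111(✓)  001-1(✓)  01-01(✓)  01-11(✓)  010-1(✓)  0100-  011-1(✓)  1-010  1-100  10-00  100-0  101-1(✓)  1010-  11-10  111-0
size-2^2 implicants → -01-1  0-1-1  01--1
Unchecked terms (primes): -01-1, -1001, 0-1-1, 01--1, 0100-, 1-010, 1-100, 10-00, 100-0, 1010-, 11-10, 111-0

NONE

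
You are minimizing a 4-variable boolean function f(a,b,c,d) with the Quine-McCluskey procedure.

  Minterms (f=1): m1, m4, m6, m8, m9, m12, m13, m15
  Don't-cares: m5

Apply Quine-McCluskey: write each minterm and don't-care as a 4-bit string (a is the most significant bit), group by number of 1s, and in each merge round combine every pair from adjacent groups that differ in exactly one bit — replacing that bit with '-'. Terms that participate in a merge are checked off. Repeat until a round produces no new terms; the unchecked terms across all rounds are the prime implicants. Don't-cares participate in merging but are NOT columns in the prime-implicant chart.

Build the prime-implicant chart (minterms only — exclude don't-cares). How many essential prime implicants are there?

size-2^0 implicants → 0001(✓)  0100(✓)  0101(✓)  0110(✓)  1000(✓)  1001(✓)  1100(✓)  1101(✓)  1111(✓)
size-2^1 implicants → -001(✓)  -100(✓)  -101(✓)  0-01(✓)  01-0  010-(✓)  1-00(✓)  1-01(✓)  100-(✓)  11-1  110-(✓)
size-2^2 implicants → --01  -10-  1-0-
Unchecked terms (primes): --01, -10-, 01-0, 1-0-, 11-1
Minterm coverage:
  m1 ⊆ --01 [E]
  m4 ⊆ -10-,01-0
  m6 ⊆ 01-0 [E]
  m8 ⊆ 1-0- [E]
  m9 ⊆ --01,1-0-
  m12 ⊆ -10-,1-0-
  m13 ⊆ --01,-10-,1-0-,11-1
  m15 ⊆ 11-1 [E]
E = {--01, 01-0, 1-0-, 11-1}

4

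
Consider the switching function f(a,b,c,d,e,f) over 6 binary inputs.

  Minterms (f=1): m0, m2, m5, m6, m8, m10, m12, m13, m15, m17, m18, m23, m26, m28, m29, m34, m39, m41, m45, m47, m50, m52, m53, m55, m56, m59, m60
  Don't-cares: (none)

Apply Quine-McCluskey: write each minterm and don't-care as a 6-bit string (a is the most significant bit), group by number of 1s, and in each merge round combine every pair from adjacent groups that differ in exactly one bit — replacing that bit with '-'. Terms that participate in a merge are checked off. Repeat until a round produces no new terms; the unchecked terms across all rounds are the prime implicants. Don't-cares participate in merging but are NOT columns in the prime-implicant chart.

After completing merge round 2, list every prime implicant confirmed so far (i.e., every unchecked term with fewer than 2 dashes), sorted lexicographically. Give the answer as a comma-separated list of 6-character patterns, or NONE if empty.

[col 0] 000000*, 000010*, 000101*, 000110*, 001000*, 001010*, 001100*, 001101*, 001111*, 010001, 010010*, 010111*, 011010*, 011100*, 011101*, 100010*, 100111*, 101001*, 101101*, 101111*, 110010*, 110100*, 110101*, 110111*, 111000*, 111011, 111100*
[col 1] -00010*, -01101*, -01111*, -10010*, -10111, -11100, 0-0010*, 0-1010*, 0-1100*, 0-1101*, 00-000*, 00-010*, 00-101, 000-10, 0000-0*, 001-00, 0010-0*, 0011-1*, 00110-*, 01-010*, 01110-*, 1-0010*, 1-0111, 10-111, 101-01, 1011-1*, 11-100, 1101-1, 11010-, 111-00
[col 2] --0010, -011-1, 0--010, 0-110-, 00-0-0
Prime implicants: --0010, -011-1, -10111, -11100, 0--010, 0-110-, 00-0-0, 00-101, 000-10, 001-00, 010001, 1-0111, 10-111, 101-01, 11-100, 1101-1, 11010-, 111-00, 111011

-10111, -11100, 00-101, 000-10, 001-00, 010001, 1-0111, 10-111, 101-01, 11-100, 1101-1, 11010-, 111-00, 111011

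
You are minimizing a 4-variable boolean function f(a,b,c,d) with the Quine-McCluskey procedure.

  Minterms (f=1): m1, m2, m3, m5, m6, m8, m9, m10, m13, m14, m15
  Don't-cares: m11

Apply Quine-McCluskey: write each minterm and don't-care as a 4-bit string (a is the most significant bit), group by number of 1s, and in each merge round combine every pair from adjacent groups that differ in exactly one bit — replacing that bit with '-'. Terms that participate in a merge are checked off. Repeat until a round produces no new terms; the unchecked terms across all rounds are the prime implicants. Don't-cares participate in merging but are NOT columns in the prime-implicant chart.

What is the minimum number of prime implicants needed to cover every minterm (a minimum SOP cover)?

Round 0: 0001✓ 0010✓ 0011✓ 0101✓ 0110✓ 1000✓ 1001✓ 1010✓ 1011✓ 1101✓ 1110✓ 1111✓
Round 1: -001✓ -010✓ -011✓ -101✓ -110✓ 0-01✓ 0-10✓ 00-1✓ 001-✓ 1-01✓ 1-10✓ 1-11✓ 10-0✓ 10-1✓ 100-✓ 101-✓ 11-1✓ 111-✓
Round 2: --01 --10 -0-1 -01- 1--1 1-1- 10--
PIs = {--01, --10, -0-1, -01-, 1--1, 1-1-, 10--}
Coverage chart:
  m1: --01,-0-1
  m2: --10,-01-
  m3: -0-1,-01-
  m5: --01 ←essential
  m6: --10 ←essential
  m8: 10-- ←essential
  m9: --01,-0-1,1--1,10--
  m10: --10,-01-,1-1-,10--
  m13: --01,1--1
  m14: --10,1-1-
  m15: 1--1,1-1-
Essential: --01, --10, 10--
Petrick residual → -0-1, 1--1
Min cover (5 terms): c'd + cd' + b'd + ad + ab'

5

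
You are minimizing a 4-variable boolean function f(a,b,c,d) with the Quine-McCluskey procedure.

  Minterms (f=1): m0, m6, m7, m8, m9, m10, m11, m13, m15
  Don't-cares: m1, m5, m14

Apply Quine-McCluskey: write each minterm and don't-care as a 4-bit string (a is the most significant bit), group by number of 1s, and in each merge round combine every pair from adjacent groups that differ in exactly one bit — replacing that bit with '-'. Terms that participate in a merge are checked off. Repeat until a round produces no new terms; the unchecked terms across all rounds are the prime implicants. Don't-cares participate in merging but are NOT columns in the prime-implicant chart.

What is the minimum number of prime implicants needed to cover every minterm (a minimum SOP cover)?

4

size-2^0 implicants → 0000(✓)  0001(✓)  0101(✓)  0110(✓)  0111(✓)  1000(✓)  1001(✓)  1010(✓)  1011(✓)  1101(✓)  1110(✓)  1111(✓)
size-2^1 implicants → -000(✓)  -001(✓)  -101(✓)  -110(✓)  -111(✓)  0-01(✓)  000-(✓)  01-1(✓)  011-(✓)  1-01(✓)  1-10(✓)  1-11(✓)  10-0(✓)  10-1(✓)  100-(✓)  101-(✓)  11-1(✓)  111-(✓)
size-2^2 implicants → --01  -00-  -1-1  -11-  1--1  1-1-  10--
Unchecked terms (primes): --01, -00-, -1-1, -11-, 1--1, 1-1-, 10--
Minterm coverage:
  m0 ⊆ -00- [E]
  m6 ⊆ -11- [E]
  m7 ⊆ -1-1,-11-
  m8 ⊆ -00-,10--
  m9 ⊆ --01,-00-,1--1,10--
  m10 ⊆ 1-1-,10--
  m11 ⊆ 1--1,1-1-,10--
  m13 ⊆ --01,-1-1,1--1
  m15 ⊆ -1-1,-11-,1--1,1-1-
E = {-00-, -11-}
Petrick residual → --01, 1-1-
Cover = c'd + b'c' + bc + ac  |cover|=4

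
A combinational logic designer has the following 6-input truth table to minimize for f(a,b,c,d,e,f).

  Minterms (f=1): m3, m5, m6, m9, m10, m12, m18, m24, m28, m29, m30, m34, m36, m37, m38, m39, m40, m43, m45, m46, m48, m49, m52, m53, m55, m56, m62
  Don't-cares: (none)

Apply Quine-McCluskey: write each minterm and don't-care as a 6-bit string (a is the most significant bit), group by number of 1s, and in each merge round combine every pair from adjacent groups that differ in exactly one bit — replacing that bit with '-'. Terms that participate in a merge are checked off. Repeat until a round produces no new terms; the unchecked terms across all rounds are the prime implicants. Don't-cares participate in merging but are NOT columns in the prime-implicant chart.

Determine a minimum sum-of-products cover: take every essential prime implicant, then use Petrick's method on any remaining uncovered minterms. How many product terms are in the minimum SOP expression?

18

[col 0] 000011, 000101*, 000110*, 001001, 001010, 001100*, 010010, 011000*, 011100*, 011101*, 011110*, 100010*, 100100*, 100101*, 100110*, 100111*, 101000*, 101011, 101101*, 101110*, 110000*, 110001*, 110100*, 110101*, 110111*, 111000*, 111110*
[col 1] -00101, -00110, -11000, -11110, 0-1100, 011-00, 0111-0, 01110-, 1-0100*, 1-0101*, 1-0111*, 1-1000, 1-1110, 10-101, 10-110, 100-10, 1001-0*, 1001-1*, 10010-*, 10011-*, 11-000, 110-00*, 110-01*, 11000-*, 1101-1*, 11010-*
[col 2] 1-01-1, 1-010-, 1001--, 110-0-
Prime implicants: -00101, -00110, -11000, -11110, 0-1100, 000011, 001001, 001010, 010010, 011-00, 0111-0, 01110-, 1-01-1, 1-010-, 1-1000, 1-1110, 10-101, 10-110, 100-10, 1001--, 101011, 11-000, 110-0-
PI chart (minterm → PIs covering it):
  3 | 000011  (sole → essential)
  5 | -00101  (sole → essential)
  6 | -00110  (sole → essential)
  9 | 001001  (sole → essential)
  10 | 001010  (sole → essential)
  12 | 0-1100  (sole → essential)
  18 | 010010  (sole → essential)
  24 | -11000,011-00
  28 | 0-1100,011-00,0111-0,01110-
  29 | 01110-  (sole → essential)
  30 | -11110,0111-0
  34 | 100-10  (sole → essential)
  36 | 1-010-,1001--
  37 | -00101,1-01-1,1-010-,10-101,1001--
  38 | -00110,10-110,100-10,1001--
  39 | 1-01-1,1001--
  40 | 1-1000  (sole → essential)
  43 | 101011  (sole → essential)
  45 | 10-101  (sole → essential)
  46 | 1-1110,10-110
  48 | 11-000,110-0-
  49 | 110-0-  (sole → essential)
  52 | 1-010-,110-0-
  53 | 1-01-1,1-010-,110-0-
  55 | 1-01-1  (sole → essential)
  56 | -11000,1-1000,11-000
  62 | -11110,1-1110
Essential prime implicants: -00101, -00110, 0-1100, 000011, 001001, 001010, 010010, 01110-, 1-01-1, 1-1000, 10-101, 100-10, 101011, 110-0-
Petrick residual → -11000, -11110, 1-010-, 1-1110
Minimum SOP uses 18 PIs: b'c'de'f + b'c'def' + bcd'e'f' + bcdef' + a'cde'f' + a'b'c'd'ef + a'b'cd'e'f + a'b'cd'ef' + a'bc'd'ef' + a'bcde' + ac'df + ac'de' + acd'e'f' + acdef' + ab'de'f + ab'c'ef' + ab'cd'ef + abc'e'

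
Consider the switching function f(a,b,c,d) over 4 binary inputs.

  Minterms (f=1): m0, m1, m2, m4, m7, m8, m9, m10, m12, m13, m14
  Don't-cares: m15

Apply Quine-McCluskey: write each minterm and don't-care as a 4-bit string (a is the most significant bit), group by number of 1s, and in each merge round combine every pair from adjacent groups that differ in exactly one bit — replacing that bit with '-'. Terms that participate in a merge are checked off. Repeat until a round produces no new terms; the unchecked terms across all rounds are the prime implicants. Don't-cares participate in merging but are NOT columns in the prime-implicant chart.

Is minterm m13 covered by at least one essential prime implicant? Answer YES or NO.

NO

[col 0] 0000*, 0001*, 0010*, 0100*, 0111*, 1000*, 1001*, 1010*, 1100*, 1101*, 1110*, 1111*
[col 1] -000*, -001*, -010*, -100*, -111, 0-00*, 00-0*, 000-*, 1-00*, 1-01*, 1-10*, 10-0*, 100-*, 11-0*, 11-1*, 110-*, 111-*
[col 2] --00, -0-0, -00-, 1--0, 1-0-, 11--
Prime implicants: --00, -0-0, -00-, -111, 1--0, 1-0-, 11--
PI chart (minterm → PIs covering it):
  0 | --00,-0-0,-00-
  1 | -00-  (sole → essential)
  2 | -0-0  (sole → essential)
  4 | --00  (sole → essential)
  7 | -111  (sole → essential)
  8 | --00,-0-0,-00-,1--0,1-0-
  9 | -00-,1-0-
  10 | -0-0,1--0
  12 | --00,1--0,1-0-,11--
  13 | 1-0-,11--
  14 | 1--0,11--
Essential prime implicants: --00, -0-0, -00-, -111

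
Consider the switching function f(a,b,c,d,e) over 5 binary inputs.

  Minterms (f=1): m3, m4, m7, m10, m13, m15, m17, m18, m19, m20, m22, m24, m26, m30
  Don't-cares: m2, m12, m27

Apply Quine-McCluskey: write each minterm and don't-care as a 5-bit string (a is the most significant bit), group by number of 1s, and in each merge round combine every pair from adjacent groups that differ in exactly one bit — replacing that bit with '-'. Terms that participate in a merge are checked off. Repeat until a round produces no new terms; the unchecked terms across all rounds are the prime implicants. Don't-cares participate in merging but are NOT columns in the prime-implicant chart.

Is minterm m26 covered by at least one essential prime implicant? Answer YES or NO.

size-2^0 implicants → 00010(✓)  00011(✓)  00100(✓)  00111(✓)  01010(✓)  01100(✓)  01101(✓)  01111(✓)  10001(✓)  10010(✓)  10011(✓)  10100(✓)  10110(✓)  11000(✓)  11010(✓)  11011(✓)  11110(✓)
size-2^1 implicants → -0010(✓)  -0011(✓)  -0100  -1010(✓)  0-010(✓)  0-100  0-111  00-11  0001-(✓)  011-1  0110-  1-010(✓)  1-011(✓)  1-110(✓)  10-10(✓)  100-1  1001-(✓)  101-0  11-10(✓)  110-0  1101-(✓)
size-2^2 implicants → --010  -001-  1--10  1-01-
Unchecked terms (primes): --010, -001-, -0100, 0-100, 0-111, 00-11, 011-1, 0110-, 1--10, 1-01-, 100-1, 101-0, 110-0
Minterm coverage:
  m3 ⊆ -001-,00-11
  m4 ⊆ -0100,0-100
  m7 ⊆ 0-111,00-11
  m10 ⊆ --010 [E]
  m13 ⊆ 011-1,0110-
  m15 ⊆ 0-111,011-1
  m17 ⊆ 100-1 [E]
  m18 ⊆ --010,-001-,1--10,1-01-
  m19 ⊆ -001-,1-01-,100-1
  m20 ⊆ -0100,101-0
  m22 ⊆ 1--10,101-0
  m24 ⊆ 110-0 [E]
  m26 ⊆ --010,1--10,1-01-,110-0
  m30 ⊆ 1--10 [E]
E = {--010, 1--10, 100-1, 110-0}

YES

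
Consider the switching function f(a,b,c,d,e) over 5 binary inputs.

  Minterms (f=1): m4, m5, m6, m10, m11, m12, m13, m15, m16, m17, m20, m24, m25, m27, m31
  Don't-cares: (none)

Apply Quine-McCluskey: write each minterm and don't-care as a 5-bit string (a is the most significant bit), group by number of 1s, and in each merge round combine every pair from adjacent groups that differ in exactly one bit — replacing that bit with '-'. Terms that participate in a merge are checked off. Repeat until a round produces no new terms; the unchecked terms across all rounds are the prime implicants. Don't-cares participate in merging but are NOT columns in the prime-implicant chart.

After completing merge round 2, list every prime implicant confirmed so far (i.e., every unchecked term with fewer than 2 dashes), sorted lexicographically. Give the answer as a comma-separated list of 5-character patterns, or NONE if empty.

[col 0] 00100*, 00101*, 00110*, 01010*, 01011*, 01100*, 01101*, 01111*, 10000*, 10001*, 10100*, 11000*, 11001*, 11011*, 11111*
[col 1] -0100, -1011*, -1111*, 0-100*, 0-101*, 001-0, 0010-*, 01-11*, 0101-, 011-1, 0110-*, 1-000*, 1-001*, 10-00, 1000-*, 11-11*, 110-1, 1100-*
[col 2] -1-11, 0-10-, 1-00-
Prime implicants: -0100, -1-11, 0-10-, 001-0, 0101-, 011-1, 1-00-, 10-00, 110-1

-0100, 001-0, 0101-, 011-1, 10-00, 110-1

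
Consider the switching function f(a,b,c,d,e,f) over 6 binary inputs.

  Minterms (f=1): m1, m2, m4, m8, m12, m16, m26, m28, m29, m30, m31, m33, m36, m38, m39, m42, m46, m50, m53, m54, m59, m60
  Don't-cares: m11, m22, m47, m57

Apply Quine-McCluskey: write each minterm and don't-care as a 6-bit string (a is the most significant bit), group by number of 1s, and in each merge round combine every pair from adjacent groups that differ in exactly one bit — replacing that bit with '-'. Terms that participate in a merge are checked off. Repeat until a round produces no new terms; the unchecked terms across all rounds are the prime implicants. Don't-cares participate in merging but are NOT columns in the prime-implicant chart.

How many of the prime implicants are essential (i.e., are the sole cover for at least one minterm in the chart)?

12

size-2^0 implicants → 000001(✓)  000010  000100(✓)  001000(✓)  001011  001100(✓)  010000  010110(✓)  011010(✓)  011100(✓)  011101(✓)  011110(✓)  011111(✓)  100001(✓)  100100(✓)  100110(✓)  100111(✓)  101010(✓)  101110(✓)  101111(✓)  110010(✓)  110101  110110(✓)  111001(✓)  111011(✓)  111100(✓)
size-2^1 implicants → -00001  -00100  -10110  -11100  0-1100  00-100  001-00  01-110  011-10  0111-0(✓)  0111-1(✓)  01110-(✓)  01111-(✓)  1-0110  10-110(✓)  10-111(✓)  1001-0  10011-(✓)  101-10  10111-(✓)  110-10  1110-1
size-2^2 implicants → 0111--  10-11-
Unchecked terms (primes): -00001, -00100, -10110, -11100, 0-1100, 00-100, 000010, 001-00, 001011, 01-110, 010000, 011-10, 0111--, 1-0110, 10-11-, 1001-0, 101-10, 110-10, 110101, 1110-1
Minterm coverage:
  m1 ⊆ -00001 [E]
  m2 ⊆ 000010 [E]
  m4 ⊆ -00100,00-100
  m8 ⊆ 001-00 [E]
  m12 ⊆ 0-1100,00-100,001-00
  m16 ⊆ 010000 [E]
  m26 ⊆ 011-10 [E]
  m28 ⊆ -11100,0-1100,0111--
  m29 ⊆ 0111-- [E]
  m30 ⊆ 01-110,011-10,0111--
  m31 ⊆ 0111-- [E]
  m33 ⊆ -00001 [E]
  m36 ⊆ -00100,1001-0
  m38 ⊆ 1-0110,10-11-,1001-0
  m39 ⊆ 10-11- [E]
  m42 ⊆ 101-10 [E]
  m46 ⊆ 10-11-,101-10
  m50 ⊆ 110-10 [E]
  m53 ⊆ 110101 [E]
  m54 ⊆ -10110,1-0110,110-10
  m59 ⊆ 1110-1 [E]
  m60 ⊆ -11100 [E]
E = {-00001, -11100, 000010, 001-00, 010000, 011-10, 0111--, 10-11-, 101-10, 110-10, 110101, 1110-1}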